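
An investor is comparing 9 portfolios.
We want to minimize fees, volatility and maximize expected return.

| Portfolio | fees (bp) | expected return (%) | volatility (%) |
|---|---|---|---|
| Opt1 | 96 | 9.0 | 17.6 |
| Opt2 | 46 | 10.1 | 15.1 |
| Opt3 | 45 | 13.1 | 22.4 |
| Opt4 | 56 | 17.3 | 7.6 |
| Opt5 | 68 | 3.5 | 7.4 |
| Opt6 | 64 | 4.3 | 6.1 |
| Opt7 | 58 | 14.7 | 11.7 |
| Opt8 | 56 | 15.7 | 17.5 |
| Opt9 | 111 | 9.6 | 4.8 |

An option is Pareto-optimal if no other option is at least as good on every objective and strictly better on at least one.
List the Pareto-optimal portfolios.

Opt2, Opt3, Opt4, Opt6, Opt9

Opt1: dominated by Opt2 (fees 46≤96, expected return 10.1≥9.0, volatility 15.1≤17.6).
Opt2: not dominated.
Opt3: not dominated (best fees).
Opt4: not dominated (best expected return).
Opt5: dominated by Opt6 (fees 64≤68, expected return 4.3≥3.5, volatility 6.1≤7.4).
Opt6: not dominated.
Opt7: dominated by Opt4 (fees 56≤58, expected return 17.3≥14.7, volatility 7.6≤11.7).
Opt8: dominated by Opt4 (fees 56≤56, expected return 17.3≥15.7, volatility 7.6≤17.5).
Opt9: not dominated (best volatility).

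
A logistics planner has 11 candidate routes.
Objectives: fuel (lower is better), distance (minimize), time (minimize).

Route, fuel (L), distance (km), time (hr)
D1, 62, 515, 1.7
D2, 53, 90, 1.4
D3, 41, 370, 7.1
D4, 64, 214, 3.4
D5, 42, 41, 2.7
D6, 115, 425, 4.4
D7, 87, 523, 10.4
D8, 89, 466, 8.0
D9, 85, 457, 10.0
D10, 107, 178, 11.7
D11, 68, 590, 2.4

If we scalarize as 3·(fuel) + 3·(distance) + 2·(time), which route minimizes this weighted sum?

D1: 3·62 + 3·515 + 2·1.7 = 1734.4
D2: 3·53 + 3·90 + 2·1.4 = 431.8
D3: 3·41 + 3·370 + 2·7.1 = 1247.2
D4: 3·64 + 3·214 + 2·3.4 = 840.8
D5: 3·42 + 3·41 + 2·2.7 = 254.4
D6: 3·115 + 3·425 + 2·4.4 = 1628.8
D7: 3·87 + 3·523 + 2·10.4 = 1850.8
D8: 3·89 + 3·466 + 2·8.0 = 1681.0
D9: 3·85 + 3·457 + 2·10.0 = 1646.0
D10: 3·107 + 3·178 + 2·11.7 = 878.4
D11: 3·68 + 3·590 + 2·2.4 = 1978.8
Lowest: D5 at 254.4.

D5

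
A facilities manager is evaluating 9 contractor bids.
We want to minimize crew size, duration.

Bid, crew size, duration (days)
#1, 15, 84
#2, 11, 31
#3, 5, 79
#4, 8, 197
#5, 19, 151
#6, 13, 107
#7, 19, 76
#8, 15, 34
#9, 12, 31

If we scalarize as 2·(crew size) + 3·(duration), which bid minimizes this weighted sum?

#2

#1: 2·15 + 3·84 = 282
#2: 2·11 + 3·31 = 115
#3: 2·5 + 3·79 = 247
#4: 2·8 + 3·197 = 607
#5: 2·19 + 3·151 = 491
#6: 2·13 + 3·107 = 347
#7: 2·19 + 3·76 = 266
#8: 2·15 + 3·34 = 132
#9: 2·12 + 3·31 = 117
Lowest: #2 at 115.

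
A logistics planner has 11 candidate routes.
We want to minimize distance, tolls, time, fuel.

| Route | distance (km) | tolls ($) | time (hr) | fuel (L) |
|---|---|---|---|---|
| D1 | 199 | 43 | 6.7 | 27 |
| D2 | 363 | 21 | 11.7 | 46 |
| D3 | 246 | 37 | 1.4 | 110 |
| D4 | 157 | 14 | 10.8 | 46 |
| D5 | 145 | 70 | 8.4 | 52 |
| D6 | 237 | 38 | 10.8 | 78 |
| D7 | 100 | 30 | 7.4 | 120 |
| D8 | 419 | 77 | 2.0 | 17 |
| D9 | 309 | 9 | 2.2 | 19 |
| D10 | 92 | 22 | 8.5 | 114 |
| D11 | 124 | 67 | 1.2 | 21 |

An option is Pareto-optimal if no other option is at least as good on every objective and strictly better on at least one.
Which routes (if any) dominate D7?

none

D1: worse on distance (199 vs 100).
D2: worse on distance (363 vs 100).
D3: worse on distance (246 vs 100).
D4: worse on distance (157 vs 100).
D5: worse on distance (145 vs 100).
D6: worse on distance (237 vs 100).
D8: worse on distance (419 vs 100).
D9: worse on distance (309 vs 100).
D10: worse on time (8.5 vs 7.4).
D11: worse on distance (124 vs 100).
No option dominates D7.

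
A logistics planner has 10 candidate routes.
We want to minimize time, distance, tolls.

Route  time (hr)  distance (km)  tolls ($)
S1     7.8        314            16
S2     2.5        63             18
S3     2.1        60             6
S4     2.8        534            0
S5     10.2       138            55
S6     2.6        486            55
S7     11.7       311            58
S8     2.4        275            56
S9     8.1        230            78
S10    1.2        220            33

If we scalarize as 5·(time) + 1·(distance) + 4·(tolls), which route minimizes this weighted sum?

S3

S1: 5·7.8 + 1·314 + 4·16 = 417.0
S2: 5·2.5 + 1·63 + 4·18 = 147.5
S3: 5·2.1 + 1·60 + 4·6 = 94.5
S4: 5·2.8 + 1·534 + 4·0 = 548.0
S5: 5·10.2 + 1·138 + 4·55 = 409.0
S6: 5·2.6 + 1·486 + 4·55 = 719.0
S7: 5·11.7 + 1·311 + 4·58 = 601.5
S8: 5·2.4 + 1·275 + 4·56 = 511.0
S9: 5·8.1 + 1·230 + 4·78 = 582.5
S10: 5·1.2 + 1·220 + 4·33 = 358.0
Lowest: S3 at 94.5.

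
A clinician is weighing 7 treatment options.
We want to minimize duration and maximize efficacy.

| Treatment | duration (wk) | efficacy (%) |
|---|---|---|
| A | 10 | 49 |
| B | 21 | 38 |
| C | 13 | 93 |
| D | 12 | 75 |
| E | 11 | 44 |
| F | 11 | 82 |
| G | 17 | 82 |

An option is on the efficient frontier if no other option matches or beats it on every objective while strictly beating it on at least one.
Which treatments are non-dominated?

A: not dominated (best duration).
B: dominated by A (duration 10≤21, efficacy 49≥38).
C: not dominated (best efficacy).
D: dominated by F (duration 11≤12, efficacy 82≥75).
E: dominated by A (duration 10≤11, efficacy 49≥44).
F: not dominated.
G: dominated by C (duration 13≤17, efficacy 93≥82).

A, C, F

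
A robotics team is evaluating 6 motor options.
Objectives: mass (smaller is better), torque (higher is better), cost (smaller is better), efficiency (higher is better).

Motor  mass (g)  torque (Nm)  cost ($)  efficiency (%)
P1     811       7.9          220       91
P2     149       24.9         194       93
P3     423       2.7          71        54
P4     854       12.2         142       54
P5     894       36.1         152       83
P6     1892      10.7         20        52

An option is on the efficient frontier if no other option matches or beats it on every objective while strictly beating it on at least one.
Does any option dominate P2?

P1: worse on mass (811 vs 149).
P3: worse on mass (423 vs 149).
P4: worse on mass (854 vs 149).
P5: worse on mass (894 vs 149).
P6: worse on mass (1892 vs 149).
No option is at least as good as P2 on every objective and strictly better on one.

No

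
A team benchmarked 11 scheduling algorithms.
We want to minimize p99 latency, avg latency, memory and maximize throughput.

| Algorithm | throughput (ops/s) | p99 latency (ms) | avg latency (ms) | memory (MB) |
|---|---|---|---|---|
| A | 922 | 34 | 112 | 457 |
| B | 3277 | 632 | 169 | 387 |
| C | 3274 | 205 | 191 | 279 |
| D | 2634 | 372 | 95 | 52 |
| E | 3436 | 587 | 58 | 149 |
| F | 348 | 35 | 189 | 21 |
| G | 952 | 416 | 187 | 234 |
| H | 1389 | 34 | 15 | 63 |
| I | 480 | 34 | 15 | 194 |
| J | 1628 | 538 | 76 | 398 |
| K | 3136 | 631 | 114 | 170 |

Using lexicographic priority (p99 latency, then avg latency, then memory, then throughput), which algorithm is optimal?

First minimize p99 latency: best is 34, kept {A, H, I}.
Then minimize avg latency: best is 15, kept {H, I}.
Then minimize memory: best is 63, kept {H}.

H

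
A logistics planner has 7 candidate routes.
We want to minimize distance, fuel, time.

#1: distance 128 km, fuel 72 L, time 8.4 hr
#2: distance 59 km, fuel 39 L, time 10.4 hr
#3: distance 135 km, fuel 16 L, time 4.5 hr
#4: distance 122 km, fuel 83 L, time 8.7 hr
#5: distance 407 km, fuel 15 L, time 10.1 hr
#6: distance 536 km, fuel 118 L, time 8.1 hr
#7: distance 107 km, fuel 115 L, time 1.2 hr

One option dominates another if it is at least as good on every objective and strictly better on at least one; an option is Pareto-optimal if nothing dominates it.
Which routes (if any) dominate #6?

#3, #7

#3: distance 135≤536, fuel 16≤118, time 4.5≤8.1 — dominates #6.
#7: distance 107≤536, fuel 115≤118, time 1.2≤8.1 — dominates #6.
Others (#1, #2, #4, #5) are each worse than #6 on at least one objective.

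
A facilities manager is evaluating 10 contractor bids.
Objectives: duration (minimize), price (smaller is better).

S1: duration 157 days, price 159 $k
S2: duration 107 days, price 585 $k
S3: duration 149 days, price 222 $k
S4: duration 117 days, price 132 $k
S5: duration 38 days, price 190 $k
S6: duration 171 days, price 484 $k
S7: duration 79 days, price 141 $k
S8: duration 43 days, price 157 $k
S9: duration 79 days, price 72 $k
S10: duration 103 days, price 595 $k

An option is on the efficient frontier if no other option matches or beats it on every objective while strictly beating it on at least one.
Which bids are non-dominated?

S1: dominated by S4 (duration 117≤157, price 132≤159).
S2: dominated by S5 (duration 38≤107, price 190≤585).
S3: dominated by S4 (duration 117≤149, price 132≤222).
S4: dominated by S9 (duration 79≤117, price 72≤132).
S5: not dominated (best duration).
S6: dominated by S1 (duration 157≤171, price 159≤484).
S7: dominated by S9 (duration 79≤79, price 72≤141).
S8: not dominated.
S9: not dominated (best price).
S10: dominated by S5 (duration 38≤103, price 190≤595).

S5, S8, S9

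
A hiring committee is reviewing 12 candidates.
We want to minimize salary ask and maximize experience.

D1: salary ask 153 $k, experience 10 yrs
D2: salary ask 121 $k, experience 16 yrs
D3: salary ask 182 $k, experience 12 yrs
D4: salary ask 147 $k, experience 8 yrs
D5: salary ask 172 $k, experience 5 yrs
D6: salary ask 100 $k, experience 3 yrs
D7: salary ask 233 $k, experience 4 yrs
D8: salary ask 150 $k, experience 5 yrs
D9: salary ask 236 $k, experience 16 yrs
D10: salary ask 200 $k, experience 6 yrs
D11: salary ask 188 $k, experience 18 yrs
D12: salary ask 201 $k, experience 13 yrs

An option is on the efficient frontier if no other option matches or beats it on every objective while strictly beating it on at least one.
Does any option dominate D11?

D1: worse on experience (10 vs 18).
D2: worse on experience (16 vs 18).
D3: worse on experience (12 vs 18).
D4: worse on experience (8 vs 18).
D5: worse on experience (5 vs 18).
D6: worse on experience (3 vs 18).
D7: worse on salary ask (233 vs 188).
D8: worse on experience (5 vs 18).
D9: worse on salary ask (236 vs 188).
D10: worse on salary ask (200 vs 188).
D12: worse on salary ask (201 vs 188).
No option is at least as good as D11 on every objective and strictly better on one.

No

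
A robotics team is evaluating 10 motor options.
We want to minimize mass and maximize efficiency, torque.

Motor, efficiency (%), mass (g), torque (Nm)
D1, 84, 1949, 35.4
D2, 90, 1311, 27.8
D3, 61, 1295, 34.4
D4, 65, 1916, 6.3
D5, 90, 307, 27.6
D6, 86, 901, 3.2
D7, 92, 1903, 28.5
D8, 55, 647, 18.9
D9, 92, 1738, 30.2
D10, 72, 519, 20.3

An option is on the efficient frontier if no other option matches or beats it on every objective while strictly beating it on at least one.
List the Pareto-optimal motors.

D1, D2, D3, D5, D9

D1: not dominated (best torque).
D2: not dominated.
D3: not dominated.
D4: dominated by D2 (efficiency 90≥65, mass 1311≤1916, torque 27.8≥6.3).
D5: not dominated (best mass).
D6: dominated by D5 (efficiency 90≥86, mass 307≤901, torque 27.6≥3.2).
D7: dominated by D9 (efficiency 92≥92, mass 1738≤1903, torque 30.2≥28.5).
D8: dominated by D5 (efficiency 90≥55, mass 307≤647, torque 27.6≥18.9).
D9: not dominated.
D10: dominated by D5 (efficiency 90≥72, mass 307≤519, torque 27.6≥20.3).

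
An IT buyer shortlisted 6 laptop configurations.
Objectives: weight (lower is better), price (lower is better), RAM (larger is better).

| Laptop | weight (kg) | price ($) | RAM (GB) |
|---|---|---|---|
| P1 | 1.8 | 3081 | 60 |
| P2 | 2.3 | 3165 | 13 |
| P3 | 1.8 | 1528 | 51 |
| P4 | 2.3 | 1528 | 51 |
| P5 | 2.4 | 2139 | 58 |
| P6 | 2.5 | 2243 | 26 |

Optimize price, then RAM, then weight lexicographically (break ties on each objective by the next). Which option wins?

First minimize price: best is 1528, kept {P3, P4}.
Then maximize RAM: best is 51, kept {P3, P4}.
Then minimize weight: best is 1.8, kept {P3}.

P3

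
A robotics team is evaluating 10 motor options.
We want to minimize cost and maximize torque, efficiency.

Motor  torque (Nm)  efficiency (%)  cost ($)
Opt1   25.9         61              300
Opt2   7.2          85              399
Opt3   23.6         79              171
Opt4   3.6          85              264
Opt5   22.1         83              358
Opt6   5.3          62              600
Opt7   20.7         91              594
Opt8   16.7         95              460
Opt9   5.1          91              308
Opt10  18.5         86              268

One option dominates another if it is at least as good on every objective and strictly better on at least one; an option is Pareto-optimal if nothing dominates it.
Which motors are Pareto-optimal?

Opt1: not dominated (best torque).
Opt2: dominated by Opt10 (torque 18.5≥7.2, efficiency 86≥85, cost 268≤399).
Opt3: not dominated (best cost).
Opt4: not dominated.
Opt5: not dominated.
Opt6: dominated by Opt2 (torque 7.2≥5.3, efficiency 85≥62, cost 399≤600).
Opt7: not dominated.
Opt8: not dominated (best efficiency).
Opt9: not dominated.
Opt10: not dominated.

Opt1, Opt3, Opt4, Opt5, Opt7, Opt8, Opt9, Opt10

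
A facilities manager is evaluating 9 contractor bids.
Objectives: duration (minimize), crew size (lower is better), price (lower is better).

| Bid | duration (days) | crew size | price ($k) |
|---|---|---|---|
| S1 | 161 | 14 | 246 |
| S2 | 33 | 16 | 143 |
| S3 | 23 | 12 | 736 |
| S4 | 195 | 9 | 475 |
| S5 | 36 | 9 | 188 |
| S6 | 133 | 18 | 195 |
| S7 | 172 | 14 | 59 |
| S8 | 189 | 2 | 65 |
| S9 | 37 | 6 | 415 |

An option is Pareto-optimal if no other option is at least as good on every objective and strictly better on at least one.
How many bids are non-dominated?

S1: dominated by S5 (duration 36≤161, crew size 9≤14, price 188≤246).
S2: not dominated.
S3: not dominated (best duration).
S4: dominated by S5 (duration 36≤195, crew size 9≤9, price 188≤475).
S5: not dominated.
S6: dominated by S2 (duration 33≤133, crew size 16≤18, price 143≤195).
S7: not dominated (best price).
S8: not dominated (best crew size).
S9: not dominated.
Pareto-optimal: S2, S3, S5, S7, S8, S9 → 6.

6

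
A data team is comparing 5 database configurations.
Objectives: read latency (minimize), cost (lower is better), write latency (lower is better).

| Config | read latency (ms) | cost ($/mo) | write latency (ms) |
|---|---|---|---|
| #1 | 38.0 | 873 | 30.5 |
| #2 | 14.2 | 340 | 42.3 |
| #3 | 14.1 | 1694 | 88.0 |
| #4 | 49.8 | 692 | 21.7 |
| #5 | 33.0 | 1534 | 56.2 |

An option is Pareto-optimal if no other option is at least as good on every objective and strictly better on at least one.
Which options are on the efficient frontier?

#1, #2, #3, #4

#1: not dominated.
#2: not dominated (best cost).
#3: not dominated (best read latency).
#4: not dominated (best write latency).
#5: dominated by #2 (read latency 14.2≤33.0, cost 340≤1534, write latency 42.3≤56.2).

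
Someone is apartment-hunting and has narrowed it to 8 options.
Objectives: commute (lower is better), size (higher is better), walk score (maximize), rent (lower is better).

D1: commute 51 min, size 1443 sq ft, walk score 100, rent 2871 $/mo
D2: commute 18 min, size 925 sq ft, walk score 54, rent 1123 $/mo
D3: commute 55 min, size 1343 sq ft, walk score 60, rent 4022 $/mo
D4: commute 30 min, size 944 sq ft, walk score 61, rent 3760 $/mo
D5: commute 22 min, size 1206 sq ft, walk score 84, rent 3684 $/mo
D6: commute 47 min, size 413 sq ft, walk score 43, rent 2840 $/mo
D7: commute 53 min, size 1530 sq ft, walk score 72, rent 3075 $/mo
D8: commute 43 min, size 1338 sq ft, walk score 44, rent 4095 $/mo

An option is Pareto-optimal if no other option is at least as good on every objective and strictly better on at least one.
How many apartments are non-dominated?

D1: not dominated (best walk score).
D2: not dominated (best commute).
D3: dominated by D1 (commute 51≤55, size 1443≥1343, walk score 100≥60, rent 2871≤4022).
D4: dominated by D5 (commute 22≤30, size 1206≥944, walk score 84≥61, rent 3684≤3760).
D5: not dominated.
D6: dominated by D2 (commute 18≤47, size 925≥413, walk score 54≥43, rent 1123≤2840).
D7: not dominated (best size).
D8: not dominated.
Pareto-optimal: D1, D2, D5, D7, D8 → 5.

5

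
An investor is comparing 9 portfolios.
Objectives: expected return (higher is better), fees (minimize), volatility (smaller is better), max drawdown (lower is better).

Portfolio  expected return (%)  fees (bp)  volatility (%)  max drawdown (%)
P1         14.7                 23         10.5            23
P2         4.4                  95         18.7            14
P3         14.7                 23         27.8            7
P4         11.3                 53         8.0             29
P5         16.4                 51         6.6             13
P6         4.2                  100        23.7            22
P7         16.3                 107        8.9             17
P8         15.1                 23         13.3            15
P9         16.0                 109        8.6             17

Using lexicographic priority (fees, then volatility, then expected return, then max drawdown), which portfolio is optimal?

P1

First minimize fees: best is 23, kept {P1, P3, P8}.
Then minimize volatility: best is 10.5, kept {P1}.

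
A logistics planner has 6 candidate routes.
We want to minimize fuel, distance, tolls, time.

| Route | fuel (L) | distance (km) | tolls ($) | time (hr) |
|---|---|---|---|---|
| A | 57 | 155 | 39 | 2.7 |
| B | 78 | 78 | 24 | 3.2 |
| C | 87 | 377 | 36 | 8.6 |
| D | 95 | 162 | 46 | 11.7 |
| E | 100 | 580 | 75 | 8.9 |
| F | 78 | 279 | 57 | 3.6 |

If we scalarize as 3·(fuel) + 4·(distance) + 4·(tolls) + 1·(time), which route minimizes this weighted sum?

A: 3·57 + 4·155 + 4·39 + 1·2.7 = 949.7
B: 3·78 + 4·78 + 4·24 + 1·3.2 = 645.2
C: 3·87 + 4·377 + 4·36 + 1·8.6 = 1921.6
D: 3·95 + 4·162 + 4·46 + 1·11.7 = 1128.7
E: 3·100 + 4·580 + 4·75 + 1·8.9 = 2928.9
F: 3·78 + 4·279 + 4·57 + 1·3.6 = 1581.6
Lowest: B at 645.2.

B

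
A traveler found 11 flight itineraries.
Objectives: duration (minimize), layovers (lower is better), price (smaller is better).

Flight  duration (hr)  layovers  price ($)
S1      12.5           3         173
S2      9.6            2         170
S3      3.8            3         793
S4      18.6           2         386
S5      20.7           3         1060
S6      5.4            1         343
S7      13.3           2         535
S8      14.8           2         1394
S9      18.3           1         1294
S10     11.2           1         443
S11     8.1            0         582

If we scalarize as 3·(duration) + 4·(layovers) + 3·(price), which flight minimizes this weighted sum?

S2

S1: 3·12.5 + 4·3 + 3·173 = 568.5
S2: 3·9.6 + 4·2 + 3·170 = 546.8
S3: 3·3.8 + 4·3 + 3·793 = 2402.4
S4: 3·18.6 + 4·2 + 3·386 = 1221.8
S5: 3·20.7 + 4·3 + 3·1060 = 3254.1
S6: 3·5.4 + 4·1 + 3·343 = 1049.2
S7: 3·13.3 + 4·2 + 3·535 = 1652.9
S8: 3·14.8 + 4·2 + 3·1394 = 4234.4
S9: 3·18.3 + 4·1 + 3·1294 = 3940.9
S10: 3·11.2 + 4·1 + 3·443 = 1366.6
S11: 3·8.1 + 4·0 + 3·582 = 1770.3
Lowest: S2 at 546.8.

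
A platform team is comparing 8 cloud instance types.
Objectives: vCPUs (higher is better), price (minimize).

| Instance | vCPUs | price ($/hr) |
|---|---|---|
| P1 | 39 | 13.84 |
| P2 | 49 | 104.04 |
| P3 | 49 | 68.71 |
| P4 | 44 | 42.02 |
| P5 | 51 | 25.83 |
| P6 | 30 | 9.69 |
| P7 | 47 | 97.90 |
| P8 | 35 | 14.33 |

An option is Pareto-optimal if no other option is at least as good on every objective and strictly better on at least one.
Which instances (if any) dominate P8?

P1: vCPUs 39≥35, price 13.84≤14.33 — dominates P8.
Others (P2, P3, P4, P5, P6, P7) are each worse than P8 on at least one objective.

P1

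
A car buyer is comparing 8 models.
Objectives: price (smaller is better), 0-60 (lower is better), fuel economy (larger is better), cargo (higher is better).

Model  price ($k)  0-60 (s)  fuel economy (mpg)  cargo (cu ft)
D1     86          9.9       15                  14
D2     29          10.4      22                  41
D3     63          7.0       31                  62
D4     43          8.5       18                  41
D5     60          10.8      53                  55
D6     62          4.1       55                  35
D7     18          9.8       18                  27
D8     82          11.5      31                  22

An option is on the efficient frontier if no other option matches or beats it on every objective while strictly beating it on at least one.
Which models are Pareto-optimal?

D1: dominated by D3 (price 63≤86, 0-60 7.0≤9.9, fuel economy 31≥15, cargo 62≥14).
D2: not dominated.
D3: not dominated (best cargo).
D4: not dominated.
D5: not dominated.
D6: not dominated (best 0-60).
D7: not dominated (best price).
D8: dominated by D3 (price 63≤82, 0-60 7.0≤11.5, fuel economy 31≥31, cargo 62≥22).

D2, D3, D4, D5, D6, D7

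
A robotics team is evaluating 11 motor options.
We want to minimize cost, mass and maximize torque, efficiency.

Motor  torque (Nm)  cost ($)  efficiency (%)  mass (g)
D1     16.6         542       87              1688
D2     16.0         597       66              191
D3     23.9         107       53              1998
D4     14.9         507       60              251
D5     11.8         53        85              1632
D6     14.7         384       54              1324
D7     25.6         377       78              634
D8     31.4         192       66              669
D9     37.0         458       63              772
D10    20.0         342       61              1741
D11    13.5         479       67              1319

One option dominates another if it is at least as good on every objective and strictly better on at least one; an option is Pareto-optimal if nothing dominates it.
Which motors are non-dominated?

D1: not dominated (best efficiency).
D2: not dominated (best mass).
D3: not dominated.
D4: not dominated.
D5: not dominated (best cost).
D6: dominated by D7 (torque 25.6≥14.7, cost 377≤384, efficiency 78≥54, mass 634≤1324).
D7: not dominated.
D8: not dominated.
D9: not dominated (best torque).
D10: dominated by D8 (torque 31.4≥20.0, cost 192≤342, efficiency 66≥61, mass 669≤1741).
D11: dominated by D7 (torque 25.6≥13.5, cost 377≤479, efficiency 78≥67, mass 634≤1319).

D1, D2, D3, D4, D5, D7, D8, D9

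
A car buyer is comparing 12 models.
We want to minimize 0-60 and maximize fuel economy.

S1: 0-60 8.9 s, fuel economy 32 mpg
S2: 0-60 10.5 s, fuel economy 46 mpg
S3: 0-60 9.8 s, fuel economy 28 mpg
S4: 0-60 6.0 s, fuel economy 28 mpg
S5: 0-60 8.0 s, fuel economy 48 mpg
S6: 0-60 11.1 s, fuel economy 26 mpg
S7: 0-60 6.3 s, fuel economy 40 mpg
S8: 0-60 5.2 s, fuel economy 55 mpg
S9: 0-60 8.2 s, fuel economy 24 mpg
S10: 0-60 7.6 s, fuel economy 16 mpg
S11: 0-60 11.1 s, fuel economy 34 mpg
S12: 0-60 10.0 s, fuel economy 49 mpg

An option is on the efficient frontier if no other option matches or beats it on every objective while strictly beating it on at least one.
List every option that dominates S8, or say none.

none

S1: worse on 0-60 (8.9 vs 5.2).
S2: worse on 0-60 (10.5 vs 5.2).
S3: worse on 0-60 (9.8 vs 5.2).
S4: worse on 0-60 (6.0 vs 5.2).
S5: worse on 0-60 (8.0 vs 5.2).
S6: worse on 0-60 (11.1 vs 5.2).
S7: worse on 0-60 (6.3 vs 5.2).
S9: worse on 0-60 (8.2 vs 5.2).
S10: worse on 0-60 (7.6 vs 5.2).
S11: worse on 0-60 (11.1 vs 5.2).
S12: worse on 0-60 (10.0 vs 5.2).
No option dominates S8.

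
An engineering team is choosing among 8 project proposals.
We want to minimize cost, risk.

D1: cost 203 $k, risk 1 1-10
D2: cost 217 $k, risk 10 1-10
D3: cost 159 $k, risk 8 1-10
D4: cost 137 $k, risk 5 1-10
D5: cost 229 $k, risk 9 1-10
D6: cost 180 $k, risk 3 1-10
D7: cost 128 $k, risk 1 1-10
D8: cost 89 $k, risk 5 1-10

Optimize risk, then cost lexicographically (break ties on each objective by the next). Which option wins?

D7

First minimize risk: best is 1, kept {D1, D7}.
Then minimize cost: best is 128, kept {D7}.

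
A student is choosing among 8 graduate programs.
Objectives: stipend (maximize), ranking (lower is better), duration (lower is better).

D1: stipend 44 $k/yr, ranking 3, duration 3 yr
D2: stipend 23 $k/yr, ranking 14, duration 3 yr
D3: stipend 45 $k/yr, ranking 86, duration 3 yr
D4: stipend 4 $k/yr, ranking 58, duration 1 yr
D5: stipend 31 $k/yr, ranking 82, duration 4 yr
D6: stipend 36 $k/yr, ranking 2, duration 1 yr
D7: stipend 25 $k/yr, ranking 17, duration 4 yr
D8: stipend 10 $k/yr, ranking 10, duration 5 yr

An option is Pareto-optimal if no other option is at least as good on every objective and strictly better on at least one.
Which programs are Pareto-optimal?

D1, D3, D6

D1: not dominated.
D2: dominated by D1 (stipend 44≥23, ranking 3≤14, duration 3≤3).
D3: not dominated (best stipend).
D4: dominated by D6 (stipend 36≥4, ranking 2≤58, duration 1≤1).
D5: dominated by D1 (stipend 44≥31, ranking 3≤82, duration 3≤4).
D6: not dominated (best ranking).
D7: dominated by D1 (stipend 44≥25, ranking 3≤17, duration 3≤4).
D8: dominated by D1 (stipend 44≥10, ranking 3≤10, duration 3≤5).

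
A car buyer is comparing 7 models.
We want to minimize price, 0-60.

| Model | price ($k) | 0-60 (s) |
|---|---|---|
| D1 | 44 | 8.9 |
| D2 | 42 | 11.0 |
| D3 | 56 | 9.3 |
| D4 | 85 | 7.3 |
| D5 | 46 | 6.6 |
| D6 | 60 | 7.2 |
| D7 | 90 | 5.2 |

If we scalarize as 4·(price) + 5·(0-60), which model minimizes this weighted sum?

D1: 4·44 + 5·8.9 = 220.5
D2: 4·42 + 5·11.0 = 223.0
D3: 4·56 + 5·9.3 = 270.5
D4: 4·85 + 5·7.3 = 376.5
D5: 4·46 + 5·6.6 = 217.0
D6: 4·60 + 5·7.2 = 276.0
D7: 4·90 + 5·5.2 = 386.0
Lowest: D5 at 217.0.

D5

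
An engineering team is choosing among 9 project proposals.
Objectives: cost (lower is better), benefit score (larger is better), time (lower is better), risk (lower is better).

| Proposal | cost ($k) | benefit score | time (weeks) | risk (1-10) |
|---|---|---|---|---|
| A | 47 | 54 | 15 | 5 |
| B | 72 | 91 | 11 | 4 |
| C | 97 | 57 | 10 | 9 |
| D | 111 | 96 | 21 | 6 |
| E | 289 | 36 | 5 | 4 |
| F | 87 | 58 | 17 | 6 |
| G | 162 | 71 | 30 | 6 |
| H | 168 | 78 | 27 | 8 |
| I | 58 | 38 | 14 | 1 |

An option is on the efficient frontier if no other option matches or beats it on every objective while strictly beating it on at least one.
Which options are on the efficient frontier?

A: not dominated (best cost).
B: not dominated.
C: not dominated.
D: not dominated (best benefit score).
E: not dominated (best time).
F: dominated by B (cost 72≤87, benefit score 91≥58, time 11≤17, risk 4≤6).
G: dominated by B (cost 72≤162, benefit score 91≥71, time 11≤30, risk 4≤6).
H: dominated by B (cost 72≤168, benefit score 91≥78, time 11≤27, risk 4≤8).
I: not dominated (best risk).

A, B, C, D, E, I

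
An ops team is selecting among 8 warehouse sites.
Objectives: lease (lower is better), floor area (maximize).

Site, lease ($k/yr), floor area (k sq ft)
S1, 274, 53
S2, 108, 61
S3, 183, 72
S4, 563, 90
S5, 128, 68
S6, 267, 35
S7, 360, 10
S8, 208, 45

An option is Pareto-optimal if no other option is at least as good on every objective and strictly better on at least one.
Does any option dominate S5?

No

S1: worse on lease (274 vs 128).
S2: worse on floor area (61 vs 68).
S3: worse on lease (183 vs 128).
S4: worse on lease (563 vs 128).
S6: worse on lease (267 vs 128).
S7: worse on lease (360 vs 128).
S8: worse on lease (208 vs 128).
No option is at least as good as S5 on every objective and strictly better on one.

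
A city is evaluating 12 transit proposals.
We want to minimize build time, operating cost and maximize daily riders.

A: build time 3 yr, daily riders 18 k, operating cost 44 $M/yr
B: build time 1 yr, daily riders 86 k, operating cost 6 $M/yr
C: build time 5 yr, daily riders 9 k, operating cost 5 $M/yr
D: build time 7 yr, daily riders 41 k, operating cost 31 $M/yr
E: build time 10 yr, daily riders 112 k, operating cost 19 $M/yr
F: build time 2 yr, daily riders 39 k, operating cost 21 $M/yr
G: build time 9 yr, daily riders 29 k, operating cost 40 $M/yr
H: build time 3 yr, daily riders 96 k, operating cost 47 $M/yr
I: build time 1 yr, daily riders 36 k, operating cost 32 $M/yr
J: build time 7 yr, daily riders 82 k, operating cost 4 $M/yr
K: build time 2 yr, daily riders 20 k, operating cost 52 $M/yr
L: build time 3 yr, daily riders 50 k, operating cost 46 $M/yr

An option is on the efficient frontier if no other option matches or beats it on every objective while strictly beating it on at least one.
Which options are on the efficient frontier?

B, C, E, H, J

A: dominated by B (build time 1≤3, daily riders 86≥18, operating cost 6≤44).
B: not dominated.
C: not dominated.
D: dominated by B (build time 1≤7, daily riders 86≥41, operating cost 6≤31).
E: not dominated (best daily riders).
F: dominated by B (build time 1≤2, daily riders 86≥39, operating cost 6≤21).
G: dominated by B (build time 1≤9, daily riders 86≥29, operating cost 6≤40).
H: not dominated.
I: dominated by B (build time 1≤1, daily riders 86≥36, operating cost 6≤32).
J: not dominated (best operating cost).
K: dominated by B (build time 1≤2, daily riders 86≥20, operating cost 6≤52).
L: dominated by B (build time 1≤3, daily riders 86≥50, operating cost 6≤46).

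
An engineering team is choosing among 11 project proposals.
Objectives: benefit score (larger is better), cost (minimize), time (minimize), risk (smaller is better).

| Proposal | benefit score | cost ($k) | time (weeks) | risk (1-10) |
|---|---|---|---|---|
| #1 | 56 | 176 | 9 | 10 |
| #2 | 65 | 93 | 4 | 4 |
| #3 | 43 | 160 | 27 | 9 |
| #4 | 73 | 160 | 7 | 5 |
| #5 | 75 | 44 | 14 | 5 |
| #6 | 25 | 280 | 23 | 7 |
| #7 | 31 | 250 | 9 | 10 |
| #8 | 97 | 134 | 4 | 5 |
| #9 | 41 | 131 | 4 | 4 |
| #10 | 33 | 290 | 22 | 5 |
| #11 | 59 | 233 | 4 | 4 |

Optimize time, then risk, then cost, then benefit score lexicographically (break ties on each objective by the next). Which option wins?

First minimize time: best is 4, kept {#2, #8, #9, #11}.
Then minimize risk: best is 4, kept {#2, #9, #11}.
Then minimize cost: best is 93, kept {#2}.

#2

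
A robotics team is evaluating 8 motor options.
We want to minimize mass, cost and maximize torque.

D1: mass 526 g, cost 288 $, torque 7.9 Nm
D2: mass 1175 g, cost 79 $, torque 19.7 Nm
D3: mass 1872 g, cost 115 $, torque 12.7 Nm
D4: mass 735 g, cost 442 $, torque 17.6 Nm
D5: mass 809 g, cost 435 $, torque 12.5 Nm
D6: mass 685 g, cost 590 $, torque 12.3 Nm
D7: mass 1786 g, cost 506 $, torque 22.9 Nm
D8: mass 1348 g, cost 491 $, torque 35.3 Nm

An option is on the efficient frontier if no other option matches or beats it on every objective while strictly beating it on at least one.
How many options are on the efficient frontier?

6

D1: not dominated (best mass).
D2: not dominated (best cost).
D3: dominated by D2 (mass 1175≤1872, cost 79≤115, torque 19.7≥12.7).
D4: not dominated.
D5: not dominated.
D6: not dominated.
D7: dominated by D8 (mass 1348≤1786, cost 491≤506, torque 35.3≥22.9).
D8: not dominated (best torque).
Pareto-optimal: D1, D2, D4, D5, D6, D8 → 6.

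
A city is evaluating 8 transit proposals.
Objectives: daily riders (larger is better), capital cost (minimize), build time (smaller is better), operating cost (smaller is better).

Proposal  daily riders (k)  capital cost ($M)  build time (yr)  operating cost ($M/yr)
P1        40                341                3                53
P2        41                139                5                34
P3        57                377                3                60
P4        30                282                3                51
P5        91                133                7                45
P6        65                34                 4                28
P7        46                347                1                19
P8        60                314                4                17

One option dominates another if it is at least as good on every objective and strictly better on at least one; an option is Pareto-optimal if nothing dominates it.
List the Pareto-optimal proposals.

P1, P3, P4, P5, P6, P7, P8

P1: not dominated.
P2: dominated by P6 (daily riders 65≥41, capital cost 34≤139, build time 4≤5, operating cost 28≤34).
P3: not dominated.
P4: not dominated.
P5: not dominated (best daily riders).
P6: not dominated (best capital cost).
P7: not dominated (best build time).
P8: not dominated (best operating cost).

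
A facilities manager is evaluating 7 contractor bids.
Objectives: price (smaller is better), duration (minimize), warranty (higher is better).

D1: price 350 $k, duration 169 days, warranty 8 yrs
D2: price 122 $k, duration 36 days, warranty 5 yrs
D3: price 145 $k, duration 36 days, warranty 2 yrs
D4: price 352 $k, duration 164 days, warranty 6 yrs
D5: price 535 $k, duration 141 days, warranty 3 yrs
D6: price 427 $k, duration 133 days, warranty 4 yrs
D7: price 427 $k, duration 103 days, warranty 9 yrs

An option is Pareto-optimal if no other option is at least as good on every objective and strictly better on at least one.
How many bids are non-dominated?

D1: not dominated.
D2: not dominated (best price).
D3: dominated by D2 (price 122≤145, duration 36≤36, warranty 5≥2).
D4: not dominated.
D5: dominated by D2 (price 122≤535, duration 36≤141, warranty 5≥3).
D6: dominated by D2 (price 122≤427, duration 36≤133, warranty 5≥4).
D7: not dominated (best warranty).
Pareto-optimal: D1, D2, D4, D7 → 4.

4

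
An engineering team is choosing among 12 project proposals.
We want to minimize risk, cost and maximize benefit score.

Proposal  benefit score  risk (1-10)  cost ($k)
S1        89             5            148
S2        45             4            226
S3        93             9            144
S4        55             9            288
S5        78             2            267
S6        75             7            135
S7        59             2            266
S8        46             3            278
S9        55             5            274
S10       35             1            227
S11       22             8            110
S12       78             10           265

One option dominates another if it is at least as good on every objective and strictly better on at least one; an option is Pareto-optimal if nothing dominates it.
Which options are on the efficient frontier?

S1: not dominated.
S2: not dominated.
S3: not dominated (best benefit score).
S4: dominated by S1 (benefit score 89≥55, risk 5≤9, cost 148≤288).
S5: not dominated.
S6: not dominated.
S7: not dominated.
S8: dominated by S5 (benefit score 78≥46, risk 2≤3, cost 267≤278).
S9: dominated by S1 (benefit score 89≥55, risk 5≤5, cost 148≤274).
S10: not dominated (best risk).
S11: not dominated (best cost).
S12: dominated by S1 (benefit score 89≥78, risk 5≤10, cost 148≤265).

S1, S2, S3, S5, S6, S7, S10, S11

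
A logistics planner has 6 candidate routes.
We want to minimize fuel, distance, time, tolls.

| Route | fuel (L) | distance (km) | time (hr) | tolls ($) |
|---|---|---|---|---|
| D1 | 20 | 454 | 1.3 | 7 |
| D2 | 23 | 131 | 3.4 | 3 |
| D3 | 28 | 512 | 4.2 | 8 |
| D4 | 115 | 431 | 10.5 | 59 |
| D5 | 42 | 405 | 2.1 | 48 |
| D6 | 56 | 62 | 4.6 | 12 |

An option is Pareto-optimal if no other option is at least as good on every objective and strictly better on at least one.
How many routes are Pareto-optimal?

4

D1: not dominated (best fuel).
D2: not dominated (best tolls).
D3: dominated by D1 (fuel 20≤28, distance 454≤512, time 1.3≤4.2, tolls 7≤8).
D4: dominated by D2 (fuel 23≤115, distance 131≤431, time 3.4≤10.5, tolls 3≤59).
D5: not dominated.
D6: not dominated (best distance).
Pareto-optimal: D1, D2, D5, D6 → 4.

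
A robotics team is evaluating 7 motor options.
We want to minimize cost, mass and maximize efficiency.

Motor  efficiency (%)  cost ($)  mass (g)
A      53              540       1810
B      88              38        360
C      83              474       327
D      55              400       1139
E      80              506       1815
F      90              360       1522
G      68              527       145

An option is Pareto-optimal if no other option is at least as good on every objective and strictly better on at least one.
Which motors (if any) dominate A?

B, C, D, F, G

B: efficiency 88≥53, cost 38≤540, mass 360≤1810 — dominates A.
C: efficiency 83≥53, cost 474≤540, mass 327≤1810 — dominates A.
D: efficiency 55≥53, cost 400≤540, mass 1139≤1810 — dominates A.
F: efficiency 90≥53, cost 360≤540, mass 1522≤1810 — dominates A.
G: efficiency 68≥53, cost 527≤540, mass 145≤1810 — dominates A.
Others (E) are each worse than A on at least one objective.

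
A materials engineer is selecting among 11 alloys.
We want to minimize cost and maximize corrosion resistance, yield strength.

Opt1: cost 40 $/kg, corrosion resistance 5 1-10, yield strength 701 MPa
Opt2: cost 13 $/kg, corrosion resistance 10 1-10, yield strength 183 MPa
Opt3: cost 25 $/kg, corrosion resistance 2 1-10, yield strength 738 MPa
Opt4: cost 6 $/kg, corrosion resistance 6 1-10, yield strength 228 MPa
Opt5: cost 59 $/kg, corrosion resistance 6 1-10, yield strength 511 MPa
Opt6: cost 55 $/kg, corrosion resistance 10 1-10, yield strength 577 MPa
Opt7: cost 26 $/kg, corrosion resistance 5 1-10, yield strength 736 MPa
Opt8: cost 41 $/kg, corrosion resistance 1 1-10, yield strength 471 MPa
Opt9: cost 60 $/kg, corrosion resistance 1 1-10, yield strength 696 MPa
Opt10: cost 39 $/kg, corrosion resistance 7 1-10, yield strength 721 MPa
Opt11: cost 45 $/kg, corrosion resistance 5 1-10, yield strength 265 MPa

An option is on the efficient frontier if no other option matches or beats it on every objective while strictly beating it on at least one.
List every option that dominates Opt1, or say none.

Opt7: cost 26≤40, corrosion resistance 5≥5, yield strength 736≥701 — dominates Opt1.
Opt10: cost 39≤40, corrosion resistance 7≥5, yield strength 721≥701 — dominates Opt1.
Others (Opt2, Opt3, Opt4, Opt5, Opt6, Opt8, Opt9, Opt11) are each worse than Opt1 on at least one objective.

Opt7, Opt10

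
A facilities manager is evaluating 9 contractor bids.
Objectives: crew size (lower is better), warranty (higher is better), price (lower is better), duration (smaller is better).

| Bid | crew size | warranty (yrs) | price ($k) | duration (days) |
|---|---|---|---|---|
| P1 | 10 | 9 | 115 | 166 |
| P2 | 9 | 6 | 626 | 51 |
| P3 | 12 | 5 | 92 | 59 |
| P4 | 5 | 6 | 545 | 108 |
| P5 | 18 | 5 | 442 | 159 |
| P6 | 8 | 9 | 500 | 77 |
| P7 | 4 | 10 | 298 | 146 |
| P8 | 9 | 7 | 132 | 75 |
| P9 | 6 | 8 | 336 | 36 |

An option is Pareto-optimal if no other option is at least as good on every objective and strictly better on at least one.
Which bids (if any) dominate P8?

P1: worse on crew size (10 vs 9).
P2: worse on warranty (6 vs 7).
P3: worse on crew size (12 vs 9).
P4: worse on warranty (6 vs 7).
P5: worse on crew size (18 vs 9).
P6: worse on price (500 vs 132).
P7: worse on price (298 vs 132).
P9: worse on price (336 vs 132).
No option dominates P8.

none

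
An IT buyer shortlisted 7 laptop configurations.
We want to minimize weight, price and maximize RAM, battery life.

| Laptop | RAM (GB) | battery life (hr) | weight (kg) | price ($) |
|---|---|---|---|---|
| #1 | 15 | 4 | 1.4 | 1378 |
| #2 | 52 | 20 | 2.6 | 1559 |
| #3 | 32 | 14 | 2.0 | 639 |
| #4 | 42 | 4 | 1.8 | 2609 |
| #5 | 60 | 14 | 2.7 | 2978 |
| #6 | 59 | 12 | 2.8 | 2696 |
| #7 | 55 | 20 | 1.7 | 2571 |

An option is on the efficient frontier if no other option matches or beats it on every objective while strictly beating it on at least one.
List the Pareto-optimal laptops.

#1: not dominated (best weight).
#2: not dominated.
#3: not dominated (best price).
#4: dominated by #7 (RAM 55≥42, battery life 20≥4, weight 1.7≤1.8, price 2571≤2609).
#5: not dominated (best RAM).
#6: not dominated.
#7: not dominated.

#1, #2, #3, #5, #6, #7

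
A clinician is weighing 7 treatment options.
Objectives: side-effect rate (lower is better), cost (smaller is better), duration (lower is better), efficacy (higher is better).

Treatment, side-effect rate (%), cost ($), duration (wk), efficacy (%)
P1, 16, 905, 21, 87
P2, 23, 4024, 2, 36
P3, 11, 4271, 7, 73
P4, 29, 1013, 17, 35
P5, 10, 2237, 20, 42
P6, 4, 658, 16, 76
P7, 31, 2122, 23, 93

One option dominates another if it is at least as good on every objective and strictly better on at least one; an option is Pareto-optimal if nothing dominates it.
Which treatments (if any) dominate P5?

P6

P6: side-effect rate 4≤10, cost 658≤2237, duration 16≤20, efficacy 76≥42 — dominates P5.
Others (P1, P2, P3, P4, P7) are each worse than P5 on at least one objective.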